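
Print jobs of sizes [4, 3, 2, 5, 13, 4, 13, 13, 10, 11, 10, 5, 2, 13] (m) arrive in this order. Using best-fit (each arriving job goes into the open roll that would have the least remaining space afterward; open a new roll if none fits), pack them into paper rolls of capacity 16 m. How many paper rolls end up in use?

8

  4 → roll 1 (new)  [load 4/16]
  3 → roll 1  [load 7/16]
  2 → roll 1  [load 9/16]
  5 → roll 1  [load 14/16]
  13 → roll 2 (new)  [load 13/16]
  4 → roll 3 (new)  [load 4/16]
  13 → roll 4 (new)  [load 13/16]
  13 → roll 5 (new)  [load 13/16]
  10 → roll 3  [load 14/16]
  11 → roll 6 (new)  [load 11/16]
  10 → roll 7 (new)  [load 10/16]
  5 → roll 6  [load 16/16]
  2 → roll 1  [load 16/16]
  13 → roll 8 (new)  [load 13/16]
8 paper rolls opened.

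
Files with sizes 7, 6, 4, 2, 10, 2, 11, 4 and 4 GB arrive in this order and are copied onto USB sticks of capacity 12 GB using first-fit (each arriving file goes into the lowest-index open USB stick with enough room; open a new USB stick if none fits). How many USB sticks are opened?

  7 → USB stick 1 (new)  [load 7/12]
  6 → USB stick 2 (new)  [load 6/12]
  4 → USB stick 1  [load 11/12]
  2 → USB stick 2  [load 8/12]
  10 → USB stick 3 (new)  [load 10/12]
  2 → USB stick 2  [load 10/12]
  11 → USB stick 4 (new)  [load 11/12]
  4 → USB stick 5 (new)  [load 4/12]
  4 → USB stick 5  [load 8/12]
5 USB sticks opened.

5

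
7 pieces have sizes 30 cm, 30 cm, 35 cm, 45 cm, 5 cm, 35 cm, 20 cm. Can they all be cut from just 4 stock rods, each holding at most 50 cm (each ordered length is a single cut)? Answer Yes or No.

No

Total = 200 cm; ⌈200/50⌉ = 4.
5 pieces each exceed half the capacity and cannot share a stock rod, forcing at least 5 stock rods.
At least 5 stock rods are required, but only 4 are allowed.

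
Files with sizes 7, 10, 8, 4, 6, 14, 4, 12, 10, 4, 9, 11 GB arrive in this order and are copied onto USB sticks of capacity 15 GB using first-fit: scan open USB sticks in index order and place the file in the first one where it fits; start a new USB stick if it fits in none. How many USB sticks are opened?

  7 → USB stick 1 (new)  [load 7/15]
  10 → USB stick 2 (new)  [load 10/15]
  8 → USB stick 1  [load 15/15]
  4 → USB stick 2  [load 14/15]
  6 → USB stick 3 (new)  [load 6/15]
  14 → USB stick 4 (new)  [load 14/15]
  4 → USB stick 3  [load 10/15]
  12 → USB stick 5 (new)  [load 12/15]
  10 → USB stick 6 (new)  [load 10/15]
  4 → USB stick 3  [load 14/15]
  9 → USB stick 7 (new)  [load 9/15]
  11 → USB stick 8 (new)  [load 11/15]
8 USB sticks opened.

8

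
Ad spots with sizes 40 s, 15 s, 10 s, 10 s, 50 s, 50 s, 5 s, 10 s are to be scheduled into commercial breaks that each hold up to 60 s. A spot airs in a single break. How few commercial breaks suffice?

4

Total = 50 + 50 + 40 + 15 + 10 + 10 + 10 + 5 = 190 s.
Lower bound: ⌈190/60⌉ = 4 commercial breaks.
A packing using 4 commercial breaks:
  break 1: 50 + 10 = 60
  break 2: 50 + 10 = 60
  break 3: 40 + 15 + 5 = 60
  break 4: 10 = 10
This matches the lower bound, so 4 is optimal.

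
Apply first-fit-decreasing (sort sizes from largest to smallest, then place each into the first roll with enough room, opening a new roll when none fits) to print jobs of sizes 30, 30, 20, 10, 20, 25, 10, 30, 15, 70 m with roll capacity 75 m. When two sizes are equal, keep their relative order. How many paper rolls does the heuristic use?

4

Sorted descending: 70, 30, 30, 30, 25, 20, 20, 15, 10, 10.
  70 → roll 1 (new)  [load 70/75]
  30 → roll 2 (new)  [load 30/75]
  30 → roll 2  [load 60/75]
  30 → roll 3 (new)  [load 30/75]
  25 → roll 3  [load 55/75]
  20 → roll 3  [load 75/75]
  20 → roll 4 (new)  [load 20/75]
  15 → roll 2  [load 75/75]
  10 → roll 4  [load 30/75]
  10 → roll 4  [load 40/75]
4 paper rolls opened.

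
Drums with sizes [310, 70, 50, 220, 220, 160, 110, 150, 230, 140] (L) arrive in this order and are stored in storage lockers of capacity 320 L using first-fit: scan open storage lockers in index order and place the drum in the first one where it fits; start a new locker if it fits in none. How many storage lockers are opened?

  310 → locker 1 (new)  [load 310/320]
  70 → locker 2 (new)  [load 70/320]
  50 → locker 2  [load 120/320]
  220 → locker 3 (new)  [load 220/320]
  220 → locker 4 (new)  [load 220/320]
  160 → locker 2  [load 280/320]
  110 → locker 5 (new)  [load 110/320]
  150 → locker 5  [load 260/320]
  230 → locker 6 (new)  [load 230/320]
  140 → locker 7 (new)  [load 140/320]
7 storage lockers opened.

7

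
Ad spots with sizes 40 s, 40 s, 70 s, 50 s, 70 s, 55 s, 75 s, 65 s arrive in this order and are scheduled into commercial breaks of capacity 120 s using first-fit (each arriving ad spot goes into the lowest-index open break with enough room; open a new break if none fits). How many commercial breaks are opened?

  40 → break 1 (new)  [load 40/120]
  40 → break 1  [load 80/120]
  70 → break 2 (new)  [load 70/120]
  50 → break 2  [load 120/120]
  70 → break 3 (new)  [load 70/120]
  55 → break 4 (new)  [load 55/120]
  75 → break 5 (new)  [load 75/120]
  65 → break 4  [load 120/120]
5 commercial breaks opened.

5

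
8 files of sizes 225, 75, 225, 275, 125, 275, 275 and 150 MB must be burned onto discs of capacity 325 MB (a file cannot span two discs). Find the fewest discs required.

Total = 275 + 275 + 275 + 225 + 225 + 150 + 125 + 75 = 1625 MB.
Lower bound: ⌈1625/325⌉ = 5 discs.
A packing using 6 discs:
  disc 1: 275 = 275
  disc 2: 275 = 275
  disc 3: 275 = 275
  disc 4: 225 + 75 = 300
  disc 5: 225 = 225
  disc 6: 150 + 125 = 275
No arrangement into 5 discs stays within capacity, so 6 is optimal.

6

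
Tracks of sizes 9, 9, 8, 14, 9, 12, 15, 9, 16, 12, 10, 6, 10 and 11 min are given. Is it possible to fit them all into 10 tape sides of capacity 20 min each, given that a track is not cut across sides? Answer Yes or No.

A valid assignment using 9 tape sides:
  side 1: 16 = 16
  side 2: 15 = 15
  side 3: 14 + 6 = 20
  side 4: 12 + 8 = 20
  side 5: 12 = 12
  side 6: 11 + 9 = 20
  side 7: 10 + 10 = 20
  side 8: 9 + 9 = 18
  side 9: 9 = 9
That uses only 9 ≤ 10, so 10 tape sides are enough.

Yes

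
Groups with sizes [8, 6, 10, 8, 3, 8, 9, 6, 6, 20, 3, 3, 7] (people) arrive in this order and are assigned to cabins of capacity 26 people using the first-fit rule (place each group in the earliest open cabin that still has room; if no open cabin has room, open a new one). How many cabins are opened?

  8 → cabin 1 (new)  [load 8/26]
  6 → cabin 1  [load 14/26]
  10 → cabin 1  [load 24/26]
  8 → cabin 2 (new)  [load 8/26]
  3 → cabin 2  [load 11/26]
  8 → cabin 2  [load 19/26]
  9 → cabin 3 (new)  [load 9/26]
  6 → cabin 2  [load 25/26]
  6 → cabin 3  [load 15/26]
  20 → cabin 4 (new)  [load 20/26]
  3 → cabin 3  [load 18/26]
  3 → cabin 3  [load 21/26]
  7 → cabin 5 (new)  [load 7/26]
5 cabins opened.

5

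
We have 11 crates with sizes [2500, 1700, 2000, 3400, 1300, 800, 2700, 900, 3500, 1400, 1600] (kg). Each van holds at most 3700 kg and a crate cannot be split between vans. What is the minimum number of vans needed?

Total = 3500 + 3400 + 2700 + 2500 + 2000 + 1700 + 1600 + 1400 + 1300 + 900 + 800 = 21800 kg.
Lower bound: ⌈21800/3700⌉ = 6 vans.
A packing using 7 vans:
  van 1: 3500 = 3500
  van 2: 3400 = 3400
  van 3: 2700 + 900 = 3600
  van 4: 2500 + 800 = 3300
  van 5: 2000 + 1700 = 3700
  van 6: 1600 + 1400 = 3000
  van 7: 1300 = 1300
No arrangement into 6 vans stays within capacity, so 7 is optimal.

7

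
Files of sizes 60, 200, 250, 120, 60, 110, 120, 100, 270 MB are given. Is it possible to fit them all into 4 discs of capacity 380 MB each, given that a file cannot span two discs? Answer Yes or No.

Yes

A valid assignment using 4 discs:
  disc 1: 270 + 110 = 380
  disc 2: 250 + 120 = 370
  disc 3: 200 + 120 + 60 = 380
  disc 4: 100 + 60 = 160
Every load is within 380 MB, so 4 discs suffice.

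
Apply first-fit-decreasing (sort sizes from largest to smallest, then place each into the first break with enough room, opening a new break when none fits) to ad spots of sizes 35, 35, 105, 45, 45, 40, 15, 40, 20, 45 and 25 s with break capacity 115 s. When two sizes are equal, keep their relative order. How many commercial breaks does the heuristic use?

5

Sorted descending: 105, 45, 45, 45, 40, 40, 35, 35, 25, 20, 15.
  105 → break 1 (new)  [load 105/115]
  45 → break 2 (new)  [load 45/115]
  45 → break 2  [load 90/115]
  45 → break 3 (new)  [load 45/115]
  40 → break 3  [load 85/115]
  40 → break 4 (new)  [load 40/115]
  35 → break 4  [load 75/115]
  35 → break 4  [load 110/115]
  25 → break 2  [load 115/115]
  20 → break 3  [load 105/115]
  15 → break 5 (new)  [load 15/115]
5 commercial breaks opened.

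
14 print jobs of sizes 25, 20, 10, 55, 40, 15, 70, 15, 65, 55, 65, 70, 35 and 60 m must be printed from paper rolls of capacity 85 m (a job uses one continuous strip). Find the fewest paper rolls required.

Total = 70 + 70 + 65 + 65 + 60 + 55 + 55 + 40 + 35 + 25 + 20 + 15 + 15 + 10 = 600 m.
Lower bound: ⌈600/85⌉ = 8 paper rolls.
A packing using 8 paper rolls:
  roll 1: 70 + 15 = 85
  roll 2: 70 + 15 = 85
  roll 3: 65 + 20 = 85
  roll 4: 65 + 10 = 75
  roll 5: 60 + 25 = 85
  roll 6: 55 = 55
  roll 7: 55 = 55
  roll 8: 40 + 35 = 75
This matches the lower bound, so 8 is optimal.

8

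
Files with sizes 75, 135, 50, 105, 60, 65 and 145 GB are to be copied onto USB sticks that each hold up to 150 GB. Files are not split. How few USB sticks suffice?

Total = 145 + 135 + 105 + 75 + 65 + 60 + 50 = 635 GB.
Lower bound: ⌈635/150⌉ = 5 USB sticks.
A packing using 5 USB sticks:
  USB stick 1: 145 = 145
  USB stick 2: 135 = 135
  USB stick 3: 105 = 105
  USB stick 4: 75 + 65 = 140
  USB stick 5: 60 + 50 = 110
This matches the lower bound, so 5 is optimal.

5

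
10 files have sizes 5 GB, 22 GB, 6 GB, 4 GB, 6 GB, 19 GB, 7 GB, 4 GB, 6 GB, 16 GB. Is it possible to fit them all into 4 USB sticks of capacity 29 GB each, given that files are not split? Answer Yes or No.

Yes

A valid assignment using 4 USB sticks:
  USB stick 1: 22 + 7 = 29
  USB stick 2: 19 + 6 + 4 = 29
  USB stick 3: 16 + 6 + 6 = 28
  USB stick 4: 5 + 4 = 9
Every load is within 29 GB, so 4 USB sticks suffice.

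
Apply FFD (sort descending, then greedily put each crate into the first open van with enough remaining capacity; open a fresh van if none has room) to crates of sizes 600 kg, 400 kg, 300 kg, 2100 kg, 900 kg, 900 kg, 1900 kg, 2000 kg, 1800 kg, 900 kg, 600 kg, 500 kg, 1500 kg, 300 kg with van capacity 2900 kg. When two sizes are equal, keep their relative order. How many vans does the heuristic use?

Sorted descending: 2100, 2000, 1900, 1800, 1500, 900, 900, 900, 600, 600, 500, 400, 300, 300.
  2100 → van 1 (new)  [load 2100/2900]
  2000 → van 2 (new)  [load 2000/2900]
  1900 → van 3 (new)  [load 1900/2900]
  1800 → van 4 (new)  [load 1800/2900]
  1500 → van 5 (new)  [load 1500/2900]
  900 → van 2  [load 2900/2900]
  900 → van 3  [load 2800/2900]
  900 → van 4  [load 2700/2900]
  600 → van 1  [load 2700/2900]
  600 → van 5  [load 2100/2900]
  500 → van 5  [load 2600/2900]
  400 → van 6 (new)  [load 400/2900]
  300 → van 5  [load 2900/2900]
  300 → van 6  [load 700/2900]
6 vans opened.

6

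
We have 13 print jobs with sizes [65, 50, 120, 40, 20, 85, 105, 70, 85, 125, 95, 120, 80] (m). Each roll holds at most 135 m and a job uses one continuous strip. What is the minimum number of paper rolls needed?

9

Total = 125 + 120 + 120 + 105 + 95 + 85 + 85 + 80 + 70 + 65 + 50 + 40 + 20 = 1060 m.
Lower bound: ⌈1060/135⌉ = 8 paper rolls.
Also, 9 print jobs each exceed 135/2 m, and no two of those can share a roll, so at least 9 paper rolls are needed.
A packing using 9 paper rolls:
  roll 1: 125 = 125
  roll 2: 120 = 120
  roll 3: 120 = 120
  roll 4: 105 + 20 = 125
  roll 5: 95 + 40 = 135
  roll 6: 85 + 50 = 135
  roll 7: 85 = 85
  roll 8: 80 = 80
  roll 9: 70 + 65 = 135
This matches the lower bound, so 9 is optimal.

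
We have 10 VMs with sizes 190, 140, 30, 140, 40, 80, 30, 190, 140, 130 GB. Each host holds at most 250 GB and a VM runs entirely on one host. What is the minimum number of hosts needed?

Total = 190 + 190 + 140 + 140 + 140 + 130 + 80 + 40 + 30 + 30 = 1110 GB.
Lower bound: ⌈1110/250⌉ = 5 hosts.
Also, 6 VMs each exceed 125 GB, and no two of those can share a host, so at least 6 hosts are needed.
A packing using 6 hosts:
  host 1: 190 + 40 = 230
  host 2: 190 + 30 + 30 = 250
  host 3: 140 + 80 = 220
  host 4: 140 = 140
  host 5: 140 = 140
  host 6: 130 = 130
This matches the lower bound, so 6 is optimal.

6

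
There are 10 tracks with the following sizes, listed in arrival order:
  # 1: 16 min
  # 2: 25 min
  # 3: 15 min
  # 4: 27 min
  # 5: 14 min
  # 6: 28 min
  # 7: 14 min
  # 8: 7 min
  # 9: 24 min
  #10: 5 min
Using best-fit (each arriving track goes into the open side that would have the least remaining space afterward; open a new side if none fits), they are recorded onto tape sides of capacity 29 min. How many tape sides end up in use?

  16 → side 1 (new)  [load 16/29]
  25 → side 2 (new)  [load 25/29]
  15 → side 3 (new)  [load 15/29]
  27 → side 4 (new)  [load 27/29]
  14 → side 3  [load 29/29]
  28 → side 5 (new)  [load 28/29]
  14 → side 6 (new)  [load 14/29]
  7 → side 1  [load 23/29]
  24 → side 7 (new)  [load 24/29]
  5 → side 7  [load 29/29]
7 tape sides opened.

7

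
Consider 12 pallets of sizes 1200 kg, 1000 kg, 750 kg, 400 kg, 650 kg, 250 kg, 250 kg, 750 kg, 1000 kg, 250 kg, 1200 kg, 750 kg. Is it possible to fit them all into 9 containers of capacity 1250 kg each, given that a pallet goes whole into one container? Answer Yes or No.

A valid assignment using 8 containers:
  container 1: 1200 = 1200
  container 2: 1200 = 1200
  container 3: 1000 + 250 = 1250
  container 4: 1000 + 250 = 1250
  container 5: 750 + 400 = 1150
  container 6: 750 + 250 = 1000
  container 7: 750 = 750
  container 8: 650 = 650
That uses only 8 ≤ 9, so 9 containers are enough.

Yes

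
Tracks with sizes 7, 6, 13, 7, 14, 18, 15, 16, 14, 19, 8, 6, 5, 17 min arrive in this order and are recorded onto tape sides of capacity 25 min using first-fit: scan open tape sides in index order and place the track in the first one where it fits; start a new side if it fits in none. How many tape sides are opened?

  7 → side 1 (new)  [load 7/25]
  6 → side 1  [load 13/25]
  13 → side 2 (new)  [load 13/25]
  7 → side 1  [load 20/25]
  14 → side 3 (new)  [load 14/25]
  18 → side 4 (new)  [load 18/25]
  15 → side 5 (new)  [load 15/25]
  16 → side 6 (new)  [load 16/25]
  14 → side 7 (new)  [load 14/25]
  19 → side 8 (new)  [load 19/25]
  8 → side 2  [load 21/25]
  6 → side 3  [load 20/25]
  5 → side 1  [load 25/25]
  17 → side 9 (new)  [load 17/25]
9 tape sides opened.

9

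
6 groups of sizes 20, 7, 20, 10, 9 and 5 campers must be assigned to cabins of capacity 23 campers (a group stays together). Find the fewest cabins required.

4

Total = 20 + 20 + 10 + 9 + 7 + 5 = 71 campers.
Lower bound: ⌈71/23⌉ = 4 cabins.
A packing using 4 cabins:
  cabin 1: 20 = 20
  cabin 2: 20 = 20
  cabin 3: 10 + 9 = 19
  cabin 4: 7 + 5 = 12
This matches the lower bound, so 4 is optimal.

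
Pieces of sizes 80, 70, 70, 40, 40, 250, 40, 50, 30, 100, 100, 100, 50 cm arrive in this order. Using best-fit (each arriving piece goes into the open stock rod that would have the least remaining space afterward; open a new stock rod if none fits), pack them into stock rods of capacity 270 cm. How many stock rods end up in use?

4

  80 → stock rod 1 (new)  [load 80/270]
  70 → stock rod 1  [load 150/270]
  70 → stock rod 1  [load 220/270]
  40 → stock rod 1  [load 260/270]
  40 → stock rod 2 (new)  [load 40/270]
  250 → stock rod 3 (new)  [load 250/270]
  40 → stock rod 2  [load 80/270]
  50 → stock rod 2  [load 130/270]
  30 → stock rod 2  [load 160/270]
  100 → stock rod 2  [load 260/270]
  100 → stock rod 4 (new)  [load 100/270]
  100 → stock rod 4  [load 200/270]
  50 → stock rod 4  [load 250/270]
4 stock rods opened.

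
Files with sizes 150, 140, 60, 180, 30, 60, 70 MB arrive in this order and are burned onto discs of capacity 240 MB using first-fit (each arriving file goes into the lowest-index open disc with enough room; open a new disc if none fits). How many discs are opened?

4

  150 → disc 1 (new)  [load 150/240]
  140 → disc 2 (new)  [load 140/240]
  60 → disc 1  [load 210/240]
  180 → disc 3 (new)  [load 180/240]
  30 → disc 1  [load 240/240]
  60 → disc 2  [load 200/240]
  70 → disc 4 (new)  [load 70/240]
4 discs opened.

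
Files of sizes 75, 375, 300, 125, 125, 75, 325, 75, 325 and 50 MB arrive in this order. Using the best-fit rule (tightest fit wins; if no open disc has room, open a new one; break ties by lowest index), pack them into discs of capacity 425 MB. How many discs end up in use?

5

  75 → disc 1 (new)  [load 75/425]
  375 → disc 2 (new)  [load 375/425]
  300 → disc 1  [load 375/425]
  125 → disc 3 (new)  [load 125/425]
  125 → disc 3  [load 250/425]
  75 → disc 3  [load 325/425]
  325 → disc 4 (new)  [load 325/425]
  75 → disc 3  [load 400/425]
  325 → disc 5 (new)  [load 325/425]
  50 → disc 1  [load 425/425]
5 discs opened.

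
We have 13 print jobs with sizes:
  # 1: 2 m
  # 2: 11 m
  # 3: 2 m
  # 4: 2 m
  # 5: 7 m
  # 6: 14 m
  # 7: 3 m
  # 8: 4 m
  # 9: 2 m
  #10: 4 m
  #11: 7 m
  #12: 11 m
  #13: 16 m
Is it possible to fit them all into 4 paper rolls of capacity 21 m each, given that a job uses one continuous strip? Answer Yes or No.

Total = 85 m; ⌈85/21⌉ = 5.
At least 5 paper rolls are required, but only 4 are allowed.

No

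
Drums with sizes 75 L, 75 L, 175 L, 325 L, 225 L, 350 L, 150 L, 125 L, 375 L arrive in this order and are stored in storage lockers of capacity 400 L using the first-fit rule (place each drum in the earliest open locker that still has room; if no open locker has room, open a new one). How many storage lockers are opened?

6

  75 → locker 1 (new)  [load 75/400]
  75 → locker 1  [load 150/400]
  175 → locker 1  [load 325/400]
  325 → locker 2 (new)  [load 325/400]
  225 → locker 3 (new)  [load 225/400]
  350 → locker 4 (new)  [load 350/400]
  150 → locker 3  [load 375/400]
  125 → locker 5 (new)  [load 125/400]
  375 → locker 6 (new)  [load 375/400]
6 storage lockers opened.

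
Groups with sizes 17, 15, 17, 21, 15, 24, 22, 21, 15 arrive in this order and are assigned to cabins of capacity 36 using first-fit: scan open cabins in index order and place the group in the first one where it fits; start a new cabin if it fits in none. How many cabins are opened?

6

  17 → cabin 1 (new)  [load 17/36]
  15 → cabin 1  [load 32/36]
  17 → cabin 2 (new)  [load 17/36]
  21 → cabin 3 (new)  [load 21/36]
  15 → cabin 2  [load 32/36]
  24 → cabin 4 (new)  [load 24/36]
  22 → cabin 5 (new)  [load 22/36]
  21 → cabin 6 (new)  [load 21/36]
  15 → cabin 3  [load 36/36]
6 cabins opened.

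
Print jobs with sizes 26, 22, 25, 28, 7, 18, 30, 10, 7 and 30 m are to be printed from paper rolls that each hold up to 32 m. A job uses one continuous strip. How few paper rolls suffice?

Total = 30 + 30 + 28 + 26 + 25 + 22 + 18 + 10 + 7 + 7 = 203 m.
Lower bound: ⌈203/32⌉ = 7 paper rolls.
A packing using 7 paper rolls:
  roll 1: 30 = 30
  roll 2: 30 = 30
  roll 3: 28 = 28
  roll 4: 26 = 26
  roll 5: 25 + 7 = 32
  roll 6: 22 + 10 = 32
  roll 7: 18 + 7 = 25
This matches the lower bound, so 7 is optimal.

7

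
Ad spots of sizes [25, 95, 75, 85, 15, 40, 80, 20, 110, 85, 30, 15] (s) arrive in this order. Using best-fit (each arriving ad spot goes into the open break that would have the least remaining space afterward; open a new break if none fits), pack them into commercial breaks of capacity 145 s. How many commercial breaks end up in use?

6

  25 → break 1 (new)  [load 25/145]
  95 → break 1  [load 120/145]
  75 → break 2 (new)  [load 75/145]
  85 → break 3 (new)  [load 85/145]
  15 → break 1  [load 135/145]
  40 → break 3  [load 125/145]
  80 → break 4 (new)  [load 80/145]
  20 → break 3  [load 145/145]
  110 → break 5 (new)  [load 110/145]
  85 → break 6 (new)  [load 85/145]
  30 → break 5  [load 140/145]
  15 → break 6  [load 100/145]
6 commercial breaks opened.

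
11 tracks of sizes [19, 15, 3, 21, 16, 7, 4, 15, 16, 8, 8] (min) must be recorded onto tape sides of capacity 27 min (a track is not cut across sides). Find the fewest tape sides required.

6

Total = 21 + 19 + 16 + 16 + 15 + 15 + 8 + 8 + 7 + 4 + 3 = 132 min.
Lower bound: ⌈132/27⌉ = 5 tape sides.
Also, 6 tracks each exceed 27/2 min, and no two of those can share a side, so at least 6 tape sides are needed.
A packing using 6 tape sides:
  side 1: 21 + 4 = 25
  side 2: 19 + 8 = 27
  side 3: 16 + 8 + 3 = 27
  side 4: 16 + 7 = 23
  side 5: 15 = 15
  side 6: 15 = 15
This matches the lower bound, so 6 is optimal.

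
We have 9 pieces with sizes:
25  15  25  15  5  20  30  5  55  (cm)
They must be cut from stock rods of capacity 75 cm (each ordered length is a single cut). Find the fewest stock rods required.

3

Total = 55 + 30 + 25 + 25 + 20 + 15 + 15 + 5 + 5 = 195 cm.
Lower bound: ⌈195/75⌉ = 3 stock rods.
A packing using 3 stock rods:
  stock rod 1: 55 + 20 = 75
  stock rod 2: 30 + 25 + 15 + 5 = 75
  stock rod 3: 25 + 15 + 5 = 45
This matches the lower bound, so 3 is optimal.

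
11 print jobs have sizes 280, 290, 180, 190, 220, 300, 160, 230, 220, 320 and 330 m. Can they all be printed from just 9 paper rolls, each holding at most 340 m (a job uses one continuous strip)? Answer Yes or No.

Total = 2720 m; ⌈2720/340⌉ = 8.
10 print jobs each exceed half the capacity and cannot share a roll, forcing at least 10 paper rolls.
At least 10 paper rolls are required, but only 9 are allowed.

No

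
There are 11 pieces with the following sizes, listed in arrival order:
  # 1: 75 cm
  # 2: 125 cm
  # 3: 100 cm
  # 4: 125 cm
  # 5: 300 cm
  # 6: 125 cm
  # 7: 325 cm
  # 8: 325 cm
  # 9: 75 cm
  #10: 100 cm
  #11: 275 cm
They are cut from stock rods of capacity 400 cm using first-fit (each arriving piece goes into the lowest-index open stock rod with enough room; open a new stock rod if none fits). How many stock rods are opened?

  75 → stock rod 1 (new)  [load 75/400]
  125 → stock rod 1  [load 200/400]
  100 → stock rod 1  [load 300/400]
  125 → stock rod 2 (new)  [load 125/400]
  300 → stock rod 3 (new)  [load 300/400]
  125 → stock rod 2  [load 250/400]
  325 → stock rod 4 (new)  [load 325/400]
  325 → stock rod 5 (new)  [load 325/400]
  75 → stock rod 1  [load 375/400]
  100 → stock rod 2  [load 350/400]
  275 → stock rod 6 (new)  [load 275/400]
6 stock rods opened.

6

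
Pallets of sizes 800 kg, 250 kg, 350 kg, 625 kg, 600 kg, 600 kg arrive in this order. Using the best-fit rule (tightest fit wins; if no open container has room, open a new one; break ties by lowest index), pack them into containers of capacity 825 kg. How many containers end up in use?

  800 → container 1 (new)  [load 800/825]
  250 → container 2 (new)  [load 250/825]
  350 → container 2  [load 600/825]
  625 → container 3 (new)  [load 625/825]
  600 → container 4 (new)  [load 600/825]
  600 → container 5 (new)  [load 600/825]
5 containers opened.

5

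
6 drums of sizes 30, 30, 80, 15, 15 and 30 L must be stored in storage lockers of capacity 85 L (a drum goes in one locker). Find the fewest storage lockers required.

Total = 80 + 30 + 30 + 30 + 15 + 15 = 200 L.
Lower bound: ⌈200/85⌉ = 3 storage lockers.
A packing using 3 storage lockers:
  locker 1: 80 = 80
  locker 2: 30 + 30 + 15 = 75
  locker 3: 30 + 15 = 45
This matches the lower bound, so 3 is optimal.

3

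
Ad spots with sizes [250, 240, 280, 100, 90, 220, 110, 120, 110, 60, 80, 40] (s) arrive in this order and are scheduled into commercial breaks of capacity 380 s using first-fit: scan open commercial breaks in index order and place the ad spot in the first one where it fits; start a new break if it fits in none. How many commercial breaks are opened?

  250 → break 1 (new)  [load 250/380]
  240 → break 2 (new)  [load 240/380]
  280 → break 3 (new)  [load 280/380]
  100 → break 1  [load 350/380]
  90 → break 2  [load 330/380]
  220 → break 4 (new)  [load 220/380]
  110 → break 4  [load 330/380]
  120 → break 5 (new)  [load 120/380]
  110 → break 5  [load 230/380]
  60 → break 3  [load 340/380]
  80 → break 5  [load 310/380]
  40 → break 2  [load 370/380]
5 commercial breaks opened.

5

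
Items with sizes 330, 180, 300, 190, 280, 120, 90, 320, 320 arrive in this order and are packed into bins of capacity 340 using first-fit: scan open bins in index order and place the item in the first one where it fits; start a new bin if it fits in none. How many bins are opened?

7

  330 → bin 1 (new)  [load 330/340]
  180 → bin 2 (new)  [load 180/340]
  300 → bin 3 (new)  [load 300/340]
  190 → bin 4 (new)  [load 190/340]
  280 → bin 5 (new)  [load 280/340]
  120 → bin 2  [load 300/340]
  90 → bin 4  [load 280/340]
  320 → bin 6 (new)  [load 320/340]
  320 → bin 7 (new)  [load 320/340]
7 bins opened.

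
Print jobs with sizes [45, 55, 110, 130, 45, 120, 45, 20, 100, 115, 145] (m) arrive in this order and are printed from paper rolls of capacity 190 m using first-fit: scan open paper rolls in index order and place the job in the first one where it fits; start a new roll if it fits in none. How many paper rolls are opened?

7

  45 → roll 1 (new)  [load 45/190]
  55 → roll 1  [load 100/190]
  110 → roll 2 (new)  [load 110/190]
  130 → roll 3 (new)  [load 130/190]
  45 → roll 1  [load 145/190]
  120 → roll 4 (new)  [load 120/190]
  45 → roll 1  [load 190/190]
  20 → roll 2  [load 130/190]
  100 → roll 5 (new)  [load 100/190]
  115 → roll 6 (new)  [load 115/190]
  145 → roll 7 (new)  [load 145/190]
7 paper rolls opened.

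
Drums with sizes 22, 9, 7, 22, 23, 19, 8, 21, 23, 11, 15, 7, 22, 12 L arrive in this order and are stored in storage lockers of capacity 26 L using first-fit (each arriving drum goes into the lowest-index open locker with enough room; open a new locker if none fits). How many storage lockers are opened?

10

  22 → locker 1 (new)  [load 22/26]
  9 → locker 2 (new)  [load 9/26]
  7 → locker 2  [load 16/26]
  22 → locker 3 (new)  [load 22/26]
  23 → locker 4 (new)  [load 23/26]
  19 → locker 5 (new)  [load 19/26]
  8 → locker 2  [load 24/26]
  21 → locker 6 (new)  [load 21/26]
  23 → locker 7 (new)  [load 23/26]
  11 → locker 8 (new)  [load 11/26]
  15 → locker 8  [load 26/26]
  7 → locker 5  [load 26/26]
  22 → locker 9 (new)  [load 22/26]
  12 → locker 10 (new)  [load 12/26]
10 storage lockers opened.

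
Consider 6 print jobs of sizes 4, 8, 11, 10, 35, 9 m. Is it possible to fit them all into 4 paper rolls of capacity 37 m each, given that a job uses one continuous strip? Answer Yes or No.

A valid assignment using 3 paper rolls:
  roll 1: 35 = 35
  roll 2: 11 + 10 + 9 + 4 = 34
  roll 3: 8 = 8
That uses only 3 ≤ 4, so 4 paper rolls are enough.

Yes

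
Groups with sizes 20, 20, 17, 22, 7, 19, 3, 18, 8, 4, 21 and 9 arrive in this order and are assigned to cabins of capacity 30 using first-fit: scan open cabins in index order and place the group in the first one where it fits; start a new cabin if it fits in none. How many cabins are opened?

  20 → cabin 1 (new)  [load 20/30]
  20 → cabin 2 (new)  [load 20/30]
  17 → cabin 3 (new)  [load 17/30]
  22 → cabin 4 (new)  [load 22/30]
  7 → cabin 1  [load 27/30]
  19 → cabin 5 (new)  [load 19/30]
  3 → cabin 1  [load 30/30]
  18 → cabin 6 (new)  [load 18/30]
  8 → cabin 2  [load 28/30]
  4 → cabin 3  [load 21/30]
  21 → cabin 7 (new)  [load 21/30]
  9 → cabin 3  [load 30/30]
7 cabins opened.

7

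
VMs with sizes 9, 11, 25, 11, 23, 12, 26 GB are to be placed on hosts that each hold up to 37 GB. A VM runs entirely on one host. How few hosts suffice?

Total = 26 + 25 + 23 + 12 + 11 + 11 + 9 = 117 GB.
Lower bound: ⌈117/37⌉ = 4 hosts.
A packing using 4 hosts:
  host 1: 26 + 11 = 37
  host 2: 25 + 12 = 37
  host 3: 23 + 11 = 34
  host 4: 9 = 9
This matches the lower bound, so 4 is optimal.

4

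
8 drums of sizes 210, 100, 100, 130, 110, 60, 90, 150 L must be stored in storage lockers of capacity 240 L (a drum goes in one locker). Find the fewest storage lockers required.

5

Total = 210 + 150 + 130 + 110 + 100 + 100 + 90 + 60 = 950 L.
Lower bound: ⌈950/240⌉ = 4 storage lockers.
A packing using 5 storage lockers:
  locker 1: 210 = 210
  locker 2: 150 + 90 = 240
  locker 3: 130 + 110 = 240
  locker 4: 100 + 100 = 200
  locker 5: 60 = 60
No arrangement into 4 storage lockers stays within capacity, so 5 is optimal.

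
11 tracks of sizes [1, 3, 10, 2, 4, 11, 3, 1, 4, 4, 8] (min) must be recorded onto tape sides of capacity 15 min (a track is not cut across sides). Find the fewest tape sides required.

4

Total = 11 + 10 + 8 + 4 + 4 + 4 + 3 + 3 + 2 + 1 + 1 = 51 min.
Lower bound: ⌈51/15⌉ = 4 tape sides.
A packing using 4 tape sides:
  side 1: 11 + 4 = 15
  side 2: 10 + 4 + 1 = 15
  side 3: 8 + 4 + 3 = 15
  side 4: 3 + 2 + 1 = 6
This matches the lower bound, so 4 is optimal.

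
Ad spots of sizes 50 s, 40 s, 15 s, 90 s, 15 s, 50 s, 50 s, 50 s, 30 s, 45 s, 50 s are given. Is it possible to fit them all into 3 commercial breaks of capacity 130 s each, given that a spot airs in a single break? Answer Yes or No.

Total = 485 s; ⌈485/130⌉ = 4.
At least 4 commercial breaks are required, but only 3 are allowed.

No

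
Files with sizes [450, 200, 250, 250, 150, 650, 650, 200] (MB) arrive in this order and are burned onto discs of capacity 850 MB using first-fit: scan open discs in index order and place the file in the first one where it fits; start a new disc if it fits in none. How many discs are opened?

4

  450 → disc 1 (new)  [load 450/850]
  200 → disc 1  [load 650/850]
  250 → disc 2 (new)  [load 250/850]
  250 → disc 2  [load 500/850]
  150 → disc 1  [load 800/850]
  650 → disc 3 (new)  [load 650/850]
  650 → disc 4 (new)  [load 650/850]
  200 → disc 2  [load 700/850]
4 discs opened.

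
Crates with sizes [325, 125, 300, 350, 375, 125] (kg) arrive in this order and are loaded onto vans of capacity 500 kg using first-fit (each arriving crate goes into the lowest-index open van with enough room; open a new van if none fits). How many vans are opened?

  325 → van 1 (new)  [load 325/500]
  125 → van 1  [load 450/500]
  300 → van 2 (new)  [load 300/500]
  350 → van 3 (new)  [load 350/500]
  375 → van 4 (new)  [load 375/500]
  125 → van 2  [load 425/500]
4 vans opened.

4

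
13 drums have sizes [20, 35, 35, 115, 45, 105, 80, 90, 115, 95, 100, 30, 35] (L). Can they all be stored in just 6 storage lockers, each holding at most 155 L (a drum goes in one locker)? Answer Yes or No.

No

Total = 900 L; ⌈900/155⌉ = 6.
7 drums each exceed half the capacity and cannot share a locker, forcing at least 7 storage lockers.
At least 7 storage lockers are required, but only 6 are allowed.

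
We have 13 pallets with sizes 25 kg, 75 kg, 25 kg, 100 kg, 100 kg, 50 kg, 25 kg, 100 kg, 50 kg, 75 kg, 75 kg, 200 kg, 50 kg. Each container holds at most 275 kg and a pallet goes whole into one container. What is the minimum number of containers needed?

Total = 200 + 100 + 100 + 100 + 75 + 75 + 75 + 50 + 50 + 50 + 25 + 25 + 25 = 950 kg.
Lower bound: ⌈950/275⌉ = 4 containers.
A packing using 4 containers:
  container 1: 200 + 75 = 275
  container 2: 100 + 100 + 75 = 275
  container 3: 100 + 75 + 50 + 50 = 275
  container 4: 50 + 25 + 25 + 25 = 125
This matches the lower bound, so 4 is optimal.

4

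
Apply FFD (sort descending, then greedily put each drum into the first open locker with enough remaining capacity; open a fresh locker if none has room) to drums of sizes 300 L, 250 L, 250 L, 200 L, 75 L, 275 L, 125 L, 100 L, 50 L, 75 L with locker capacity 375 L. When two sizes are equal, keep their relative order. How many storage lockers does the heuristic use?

5

Sorted descending: 300, 275, 250, 250, 200, 125, 100, 75, 75, 50.
  300 → locker 1 (new)  [load 300/375]
  275 → locker 2 (new)  [load 275/375]
  250 → locker 3 (new)  [load 250/375]
  250 → locker 4 (new)  [load 250/375]
  200 → locker 5 (new)  [load 200/375]
  125 → locker 3  [load 375/375]
  100 → locker 2  [load 375/375]
  75 → locker 1  [load 375/375]
  75 → locker 4  [load 325/375]
  50 → locker 4  [load 375/375]
5 storage lockers opened.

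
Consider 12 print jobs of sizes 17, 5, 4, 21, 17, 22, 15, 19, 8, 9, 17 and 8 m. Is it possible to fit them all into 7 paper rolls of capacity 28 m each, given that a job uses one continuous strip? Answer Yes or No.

A valid assignment using 7 paper rolls:
  roll 1: 22 + 5 = 27
  roll 2: 21 + 4 = 25
  roll 3: 19 + 9 = 28
  roll 4: 17 + 8 = 25
  roll 5: 17 + 8 = 25
  roll 6: 17 = 17
  roll 7: 15 = 15
Every load is within 28 m, so 7 paper rolls suffice.

Yes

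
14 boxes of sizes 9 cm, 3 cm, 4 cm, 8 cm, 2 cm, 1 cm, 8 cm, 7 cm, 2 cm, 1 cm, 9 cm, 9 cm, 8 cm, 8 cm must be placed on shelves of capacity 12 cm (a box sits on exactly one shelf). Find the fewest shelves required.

Total = 9 + 9 + 9 + 8 + 8 + 8 + 8 + 7 + 4 + 3 + 2 + 2 + 1 + 1 = 79 cm.
Lower bound: ⌈79/12⌉ = 7 shelves.
Also, 8 boxes each exceed 6 cm, and no two of those can share a shelf, so at least 8 shelves are needed.
A packing using 8 shelves:
  shelf 1: 9 + 3 = 12
  shelf 2: 9 + 2 + 1 = 12
  shelf 3: 9 + 2 + 1 = 12
  shelf 4: 8 + 4 = 12
  shelf 5: 8 = 8
  shelf 6: 8 = 8
  shelf 7: 8 = 8
  shelf 8: 7 = 7
This matches the lower bound, so 8 is optimal.

8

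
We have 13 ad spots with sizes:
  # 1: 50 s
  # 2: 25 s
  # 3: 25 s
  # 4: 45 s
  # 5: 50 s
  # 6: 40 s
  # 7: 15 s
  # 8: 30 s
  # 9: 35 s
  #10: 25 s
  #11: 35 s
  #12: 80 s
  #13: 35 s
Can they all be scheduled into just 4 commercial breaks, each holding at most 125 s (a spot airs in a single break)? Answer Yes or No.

A valid assignment using 4 commercial breaks:
  break 1: 80 + 45 = 125
  break 2: 50 + 50 + 25 = 125
  break 3: 40 + 35 + 35 + 15 = 125
  break 4: 35 + 30 + 25 + 25 = 115
Every load is within 125 s, so 4 commercial breaks suffice.

Yes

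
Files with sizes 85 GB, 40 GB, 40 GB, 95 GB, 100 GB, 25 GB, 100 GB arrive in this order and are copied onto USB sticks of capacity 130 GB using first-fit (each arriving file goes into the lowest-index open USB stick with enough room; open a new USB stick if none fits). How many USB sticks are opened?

  85 → USB stick 1 (new)  [load 85/130]
  40 → USB stick 1  [load 125/130]
  40 → USB stick 2 (new)  [load 40/130]
  95 → USB stick 3 (new)  [load 95/130]
  100 → USB stick 4 (new)  [load 100/130]
  25 → USB stick 2  [load 65/130]
  100 → USB stick 5 (new)  [load 100/130]
5 USB sticks opened.

5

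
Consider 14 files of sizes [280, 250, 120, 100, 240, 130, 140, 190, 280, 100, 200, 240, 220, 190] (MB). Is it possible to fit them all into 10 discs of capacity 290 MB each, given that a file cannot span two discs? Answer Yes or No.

Total = 2680 MB; ⌈2680/290⌉ = 10.
The bound of 10 does not rule out 10, but exhaustive search shows no assignment into 10 discs of capacity 290 MB exists — the minimum is 11.

No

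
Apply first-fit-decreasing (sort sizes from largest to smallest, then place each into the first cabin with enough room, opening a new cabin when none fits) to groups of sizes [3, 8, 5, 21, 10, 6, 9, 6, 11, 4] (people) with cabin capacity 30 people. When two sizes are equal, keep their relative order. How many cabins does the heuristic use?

Sorted descending: 21, 11, 10, 9, 8, 6, 6, 5, 4, 3.
  21 → cabin 1 (new)  [load 21/30]
  11 → cabin 2 (new)  [load 11/30]
  10 → cabin 2  [load 21/30]
  9 → cabin 1  [load 30/30]
  8 → cabin 2  [load 29/30]
  6 → cabin 3 (new)  [load 6/30]
  6 → cabin 3  [load 12/30]
  5 → cabin 3  [load 17/30]
  4 → cabin 3  [load 21/30]
  3 → cabin 3  [load 24/30]
3 cabins opened.

3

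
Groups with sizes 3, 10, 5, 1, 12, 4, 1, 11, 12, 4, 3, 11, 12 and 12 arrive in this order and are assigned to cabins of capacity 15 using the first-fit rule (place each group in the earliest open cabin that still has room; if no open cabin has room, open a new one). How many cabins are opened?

  3 → cabin 1 (new)  [load 3/15]
  10 → cabin 1  [load 13/15]
  5 → cabin 2 (new)  [load 5/15]
  1 → cabin 1  [load 14/15]
  12 → cabin 3 (new)  [load 12/15]
  4 → cabin 2  [load 9/15]
  1 → cabin 1  [load 15/15]
  11 → cabin 4 (new)  [load 11/15]
  12 → cabin 5 (new)  [load 12/15]
  4 → cabin 2  [load 13/15]
  3 → cabin 3  [load 15/15]
  11 → cabin 6 (new)  [load 11/15]
  12 → cabin 7 (new)  [load 12/15]
  12 → cabin 8 (new)  [load 12/15]
8 cabins opened.

8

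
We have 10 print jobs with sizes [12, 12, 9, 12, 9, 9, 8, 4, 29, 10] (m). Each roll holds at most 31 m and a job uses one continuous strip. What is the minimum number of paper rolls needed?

Total = 29 + 12 + 12 + 12 + 10 + 9 + 9 + 9 + 8 + 4 = 114 m.
Lower bound: ⌈114/31⌉ = 4 paper rolls.
A packing using 4 paper rolls:
  roll 1: 29 = 29
  roll 2: 12 + 12 + 4 = 28
  roll 3: 12 + 10 + 9 = 31
  roll 4: 9 + 9 + 8 = 26
This matches the lower bound, so 4 is optimal.

4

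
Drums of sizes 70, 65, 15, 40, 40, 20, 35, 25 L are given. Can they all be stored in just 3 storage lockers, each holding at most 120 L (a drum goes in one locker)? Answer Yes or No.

A valid assignment using 3 storage lockers:
  locker 1: 70 + 40 = 110
  locker 2: 65 + 40 + 15 = 120
  locker 3: 35 + 25 + 20 = 80
Every load is within 120 L, so 3 storage lockers suffice.

Yes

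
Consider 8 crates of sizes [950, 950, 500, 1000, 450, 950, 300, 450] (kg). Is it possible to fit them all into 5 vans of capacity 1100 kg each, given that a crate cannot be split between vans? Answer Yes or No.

No

Total = 5550 kg; ⌈5550/1100⌉ = 6.
At least 6 vans are required, but only 5 are allowed.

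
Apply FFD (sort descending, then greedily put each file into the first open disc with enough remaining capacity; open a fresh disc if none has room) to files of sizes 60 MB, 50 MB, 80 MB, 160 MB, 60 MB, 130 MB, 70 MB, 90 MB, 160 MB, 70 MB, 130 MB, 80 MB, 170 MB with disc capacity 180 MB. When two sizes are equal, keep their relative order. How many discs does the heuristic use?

Sorted descending: 170, 160, 160, 130, 130, 90, 80, 80, 70, 70, 60, 60, 50.
  170 → disc 1 (new)  [load 170/180]
  160 → disc 2 (new)  [load 160/180]
  160 → disc 3 (new)  [load 160/180]
  130 → disc 4 (new)  [load 130/180]
  130 → disc 5 (new)  [load 130/180]
  90 → disc 6 (new)  [load 90/180]
  80 → disc 6  [load 170/180]
  80 → disc 7 (new)  [load 80/180]
  70 → disc 7  [load 150/180]
  70 → disc 8 (new)  [load 70/180]
  60 → disc 8  [load 130/180]
  60 → disc 9 (new)  [load 60/180]
  50 → disc 4  [load 180/180]
9 discs opened.

9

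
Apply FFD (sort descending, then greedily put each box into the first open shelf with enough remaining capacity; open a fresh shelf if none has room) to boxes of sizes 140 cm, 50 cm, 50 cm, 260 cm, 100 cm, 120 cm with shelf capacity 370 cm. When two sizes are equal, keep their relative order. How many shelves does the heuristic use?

Sorted descending: 260, 140, 120, 100, 50, 50.
  260 → shelf 1 (new)  [load 260/370]
  140 → shelf 2 (new)  [load 140/370]
  120 → shelf 2  [load 260/370]
  100 → shelf 1  [load 360/370]
  50 → shelf 2  [load 310/370]
  50 → shelf 2  [load 360/370]
2 shelves opened.

2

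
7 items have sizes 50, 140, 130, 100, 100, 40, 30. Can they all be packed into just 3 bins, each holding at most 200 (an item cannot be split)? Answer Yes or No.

Yes

A valid assignment using 3 bins:
  bin 1: 140 + 50 = 190
  bin 2: 130 + 40 + 30 = 200
  bin 3: 100 + 100 = 200
Every load is within 200, so 3 bins suffice.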